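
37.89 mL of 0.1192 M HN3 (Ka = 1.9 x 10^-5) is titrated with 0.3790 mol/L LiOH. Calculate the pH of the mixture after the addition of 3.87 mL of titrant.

Initial n(HN3) = 0.1192 x 0.03789 = 0.004516 mol.
n(LiOH) added = 0.3790 x 0.003870 = 0.001467 mol, converting that many moles of HN3 to N3-.
Remaining n(HN3) = 0.003050 mol; n(N3-) = 0.001467 mol.
By Henderson-Hasselbalch, pH = pKa + log([A^-]/[HA]) = 4.72 + log(0.001467/0.003050) = 4.72 + (-0.32) = 4.40.

4.40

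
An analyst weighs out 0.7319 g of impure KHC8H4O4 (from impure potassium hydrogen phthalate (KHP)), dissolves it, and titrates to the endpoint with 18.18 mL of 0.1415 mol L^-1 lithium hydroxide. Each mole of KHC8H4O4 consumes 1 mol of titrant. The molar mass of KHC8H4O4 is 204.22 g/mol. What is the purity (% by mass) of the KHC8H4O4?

n(LiOH) = 0.1415 x 0.01818 = 0.002572 mol.
n(KHC8H4O4) = 0.002572 / 1 = 0.002572 mol.
mass of KHC8H4O4 = 0.002572 x 204.22 = 0.5253 g.
% purity = 0.5253 / 0.7319 x 100 = 71.8%.

71.8%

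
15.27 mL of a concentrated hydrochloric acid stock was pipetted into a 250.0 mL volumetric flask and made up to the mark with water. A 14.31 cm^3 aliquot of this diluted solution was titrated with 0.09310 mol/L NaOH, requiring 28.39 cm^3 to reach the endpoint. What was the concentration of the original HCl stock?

3.02 M

n(NaOH) = 0.09310 x 0.02839 = 0.002643 mol.
n(HCl) in the aliquot = 0.002643 mol.
[diluted HCl] = 0.002643 / 0.01431 = 0.1847 M.
Dilution factor = 250.0/15.27 = 16.37, so [stock] = 0.1847 x 16.37 = 3.02 M.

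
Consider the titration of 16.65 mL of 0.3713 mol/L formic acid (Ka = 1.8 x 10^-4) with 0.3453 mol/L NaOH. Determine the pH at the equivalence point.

n(HCOOH) = 0.3713 x 0.01665 = 0.006182 mol; V(NaOH) at equivalence = 0.006182/0.3453 = 0.01790 L.
At equivalence all the acid is converted to HCOO-; total volume = 0.01665 + 0.01790 = 0.03455 L, so [HCOO-] = 0.006182/0.03455 = 0.1789 M.
Kb = Kw/Ka = 1.0e-14 / 1.8 x 10^-4 = 5.56e-11.
[OH^-] = sqrt(Kb x [HCOO-]) = sqrt(5.56e-11 x 0.1789) = 3.15e-6 M.
pOH = 5.50, so pH = 14.00 - 5.50 = 8.50.

8.50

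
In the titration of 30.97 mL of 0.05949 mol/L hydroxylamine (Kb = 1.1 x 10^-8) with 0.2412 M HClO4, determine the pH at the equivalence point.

3.68

n(NH2OH) = 0.05949 x 0.03097 = 0.001842 mol; V(HClO4) at equivalence = 0.001842/0.2412 = 0.007638 L.
At equivalence the base is fully converted to NH3OH+; total volume = 0.03861 L, so [NH3OH+] = 0.001842/0.03861 = 0.04772 M.
Ka(NH3OH+) = Kw/Kb = 1.0e-14 / 1.1 x 10^-8 = 9.09e-7.
[H^+] = sqrt(Ka x [NH3OH+]) = sqrt(9.09e-7 x 0.04772) = 0.000208 M.
pH = -log(0.000208) = 3.68.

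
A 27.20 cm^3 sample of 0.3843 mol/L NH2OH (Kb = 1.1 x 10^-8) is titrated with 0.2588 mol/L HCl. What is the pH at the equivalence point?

3.43

n(NH2OH) = 0.3843 x 0.02720 = 0.01045 mol; V(HCl) at equivalence = 0.01045/0.2588 = 0.04039 L.
At equivalence the base is fully converted to NH3OH+; total volume = 0.06759 L, so [NH3OH+] = 0.01045/0.06759 = 0.1547 M.
Ka(NH3OH+) = Kw/Kb = 1.0e-14 / 1.1 x 10^-8 = 9.09e-7.
[H^+] = sqrt(Ka x [NH3OH+]) = sqrt(9.09e-7 x 0.1547) = 0.000375 M.
pH = -log(0.000375) = 3.43.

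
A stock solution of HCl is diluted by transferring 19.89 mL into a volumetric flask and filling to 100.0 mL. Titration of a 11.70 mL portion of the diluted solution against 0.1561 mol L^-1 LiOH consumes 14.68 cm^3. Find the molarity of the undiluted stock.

0.985 M

n(LiOH) = 0.1561 x 0.01468 = 0.002292 mol.
n(HCl) in the aliquot = 0.002292 mol.
[diluted HCl] = 0.002292 / 0.01170 = 0.1959 M.
Dilution factor = 100.0/19.89 = 5.028, so [stock] = 0.1959 x 5.028 = 0.985 M.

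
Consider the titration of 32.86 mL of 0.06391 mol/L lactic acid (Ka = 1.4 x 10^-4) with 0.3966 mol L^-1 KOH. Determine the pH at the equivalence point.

n(HC3H5O3) = 0.06391 x 0.03286 = 0.002100 mol; V(KOH) at equivalence = 0.002100/0.3966 = 0.005295 L.
At equivalence all the acid is converted to C3H5O3-; total volume = 0.03286 + 0.005295 = 0.03816 L, so [C3H5O3-] = 0.002100/0.03816 = 0.05504 M.
Kb = Kw/Ka = 1.0e-14 / 1.4 x 10^-4 = 7.14e-11.
[OH^-] = sqrt(Kb x [C3H5O3-]) = sqrt(7.14e-11 x 0.05504) = 1.98e-6 M.
pOH = 5.70, so pH = 14.00 - 5.70 = 8.30.

8.30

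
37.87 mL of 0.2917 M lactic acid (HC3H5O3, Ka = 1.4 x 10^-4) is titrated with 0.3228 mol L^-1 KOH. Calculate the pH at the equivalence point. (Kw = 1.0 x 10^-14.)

8.52

n(HC3H5O3) = 0.2917 x 0.03787 = 0.01105 mol; V(KOH) at equivalence = 0.01105/0.3228 = 0.03422 L.
At equivalence all the acid is converted to C3H5O3-; total volume = 0.03787 + 0.03422 = 0.07209 L, so [C3H5O3-] = 0.01105/0.07209 = 0.1532 M.
Kb = Kw/Ka = 1.0e-14 / 1.4 x 10^-4 = 7.14e-11.
[OH^-] = sqrt(Kb x [C3H5O3-]) = sqrt(7.14e-11 x 0.1532) = 3.31e-6 M.
pOH = 5.48, so pH = 14.00 - 5.48 = 8.52.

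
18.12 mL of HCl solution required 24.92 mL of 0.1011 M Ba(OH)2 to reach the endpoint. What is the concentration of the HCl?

n(Ba(OH)2) delivered = 0.1011 x 0.02492 = 0.002519 mol.
The reaction is 2 HCl + 1 Ba(OH)2, so n(HCl) = 0.002519 x 2/1 = 0.005039 mol.
[HCl] = 0.005039 mol / 0.01812 L = 0.278 M.

0.278 M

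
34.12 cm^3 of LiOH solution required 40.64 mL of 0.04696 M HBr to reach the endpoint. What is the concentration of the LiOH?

0.0559 M

n(HBr) delivered = 0.04696 x 0.04064 = 0.001908 mol.
For a 1:1 reaction, n(LiOH) = 0.001908 mol.
[LiOH] = 0.001908 mol / 0.03412 L = 0.0559 M.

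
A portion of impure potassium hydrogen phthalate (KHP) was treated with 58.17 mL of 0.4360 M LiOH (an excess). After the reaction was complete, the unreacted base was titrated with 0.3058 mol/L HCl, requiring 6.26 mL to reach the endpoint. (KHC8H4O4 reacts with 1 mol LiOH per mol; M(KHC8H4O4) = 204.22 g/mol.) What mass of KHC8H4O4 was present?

Total n(LiOH) added = 0.4360 x 0.05817 = 0.02536 mol.
n(HCl) used = 0.3058 x 0.006260 = 0.001914 mol, which equals the excess n(LiOH).
So n(LiOH) consumed by the sample = 0.02536 - 0.001914 = 0.02345 mol.
n(KHC8H4O4) = 0.02345 / 1 = 0.02345 mol.
mass = 0.02345 mol x 204.22 g/mol = 4.79 g.

4.79 g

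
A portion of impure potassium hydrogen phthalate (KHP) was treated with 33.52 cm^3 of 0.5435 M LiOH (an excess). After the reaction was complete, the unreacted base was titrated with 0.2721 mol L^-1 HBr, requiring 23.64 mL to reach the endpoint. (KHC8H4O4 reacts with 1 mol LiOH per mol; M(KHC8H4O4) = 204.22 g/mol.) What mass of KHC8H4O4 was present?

Total n(LiOH) added = 0.5435 x 0.03352 = 0.01822 mol.
n(HBr) used = 0.2721 x 0.02364 = 0.006432 mol, which equals the excess n(LiOH).
So n(LiOH) consumed by the sample = 0.01822 - 0.006432 = 0.01179 mol.
n(KHC8H4O4) = 0.01179 / 1 = 0.01179 mol.
mass = 0.01179 mol x 204.22 g/mol = 2.41 g.

2.41 g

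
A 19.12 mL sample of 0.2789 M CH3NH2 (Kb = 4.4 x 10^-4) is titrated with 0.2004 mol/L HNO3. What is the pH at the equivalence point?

5.79

n(CH3NH2) = 0.2789 x 0.01912 = 0.005333 mol; V(HNO3) at equivalence = 0.005333/0.2004 = 0.02661 L.
At equivalence the base is fully converted to CH3NH3+; total volume = 0.04573 L, so [CH3NH3+] = 0.005333/0.04573 = 0.1166 M.
Ka(CH3NH3+) = Kw/Kb = 1.0e-14 / 4.4 x 10^-4 = 2.27e-11.
[H^+] = sqrt(Ka x [CH3NH3+]) = sqrt(2.27e-11 x 0.1166) = 1.63e-6 M.
pH = -log(1.63e-6) = 5.79.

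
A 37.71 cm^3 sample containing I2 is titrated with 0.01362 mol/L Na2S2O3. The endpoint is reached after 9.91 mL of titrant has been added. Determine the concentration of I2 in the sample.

n(Na2S2O3) = 0.01362 x 0.009910 = 0.0001350 mol.
From the balanced equation, 2 mol Na2S2O3 reacts with 1 mol I2, so n(I2) = 0.0001350 x 1/2 = 6.749e-5 mol.
[I2] = 6.749e-5 / 0.03771 L = 0.00179 M.

0.00179 M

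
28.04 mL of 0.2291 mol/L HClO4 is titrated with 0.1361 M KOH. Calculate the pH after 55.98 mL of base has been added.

n(acid) = 0.2291 x 0.02804 = 0.006424 mol; n(KOH) added = 0.1361 x 0.05598 = 0.007619 mol.
Base is in excess by 0.007619 - 0.006424 = 0.001195 mol in a total volume of 0.08402 L.
[OH^-] = 0.001195/0.08402 = 0.01422 M, so pOH = 1.85 and pH = 14.00 - 1.85 = 12.15.

12.15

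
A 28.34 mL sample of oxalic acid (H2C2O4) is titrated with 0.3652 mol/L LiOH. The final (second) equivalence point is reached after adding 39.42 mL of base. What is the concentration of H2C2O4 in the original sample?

n(LiOH) = 0.3652 x 0.03942 = 0.01440 mol.
At the final (second) equivalence point, 2 mol OH^- react per mol H2C2O4, so n(H2C2O4) = 0.01440 / 2 = 0.007198 mol.
[H2C2O4] = 0.007198 / 0.02834 L = 0.254 M.

0.254 M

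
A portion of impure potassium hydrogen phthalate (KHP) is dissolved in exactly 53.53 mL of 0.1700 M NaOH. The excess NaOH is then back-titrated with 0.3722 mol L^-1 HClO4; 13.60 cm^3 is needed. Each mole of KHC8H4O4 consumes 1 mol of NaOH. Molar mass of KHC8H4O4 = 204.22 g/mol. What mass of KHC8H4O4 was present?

0.825 g

Total n(NaOH) added = 0.1700 x 0.05353 = 0.009100 mol.
n(HClO4) used = 0.3722 x 0.01360 = 0.005062 mol, which equals the excess n(NaOH).
So n(NaOH) consumed by the sample = 0.009100 - 0.005062 = 0.004038 mol.
n(KHC8H4O4) = 0.004038 / 1 = 0.004038 mol.
mass = 0.004038 mol x 204.22 g/mol = 0.825 g.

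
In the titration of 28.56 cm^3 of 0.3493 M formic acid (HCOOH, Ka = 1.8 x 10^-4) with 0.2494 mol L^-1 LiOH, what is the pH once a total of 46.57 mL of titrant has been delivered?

n(acid) = 0.3493 x 0.02856 = 0.009976 mol; n(LiOH) added = 0.2494 x 0.04657 = 0.01161 mol.
Base is in excess by 0.01161 - 0.009976 = 0.001639 mol in a total volume of 0.07513 L.
[OH^-] = 0.001639/0.07513 = 0.02181 M, so pOH = 1.66 and pH = 14.00 - 1.66 = 12.34.

12.34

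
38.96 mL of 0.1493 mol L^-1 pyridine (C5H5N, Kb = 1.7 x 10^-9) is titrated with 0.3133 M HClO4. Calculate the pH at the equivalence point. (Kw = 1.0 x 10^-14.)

n(C5H5N) = 0.1493 x 0.03896 = 0.005817 mol; V(HClO4) at equivalence = 0.005817/0.3133 = 0.01857 L.
At equivalence the base is fully converted to C5H5NH+; total volume = 0.05753 L, so [C5H5NH+] = 0.005817/0.05753 = 0.1011 M.
Ka(C5H5NH+) = Kw/Kb = 1.0e-14 / 1.7 x 10^-9 = 5.88e-6.
[H^+] = sqrt(Ka x [C5H5NH+]) = sqrt(5.88e-6 x 0.1011) = 0.000771 M.
pH = -log(0.000771) = 3.11.

3.11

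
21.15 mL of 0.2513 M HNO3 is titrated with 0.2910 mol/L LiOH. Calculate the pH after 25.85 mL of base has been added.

n(acid) = 0.2513 x 0.02115 = 0.005315 mol; n(LiOH) added = 0.2910 x 0.02585 = 0.007522 mol.
Base is in excess by 0.007522 - 0.005315 = 0.002207 mol in a total volume of 0.04700 L.
[OH^-] = 0.002207/0.04700 = 0.04697 M, so pOH = 1.33 and pH = 14.00 - 1.33 = 12.67.

12.67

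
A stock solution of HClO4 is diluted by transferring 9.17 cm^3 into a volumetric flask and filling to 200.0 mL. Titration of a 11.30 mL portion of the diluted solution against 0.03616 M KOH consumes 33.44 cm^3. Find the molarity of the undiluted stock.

n(KOH) = 0.03616 x 0.03344 = 0.001209 mol.
n(HClO4) in the aliquot = 0.001209 mol.
[diluted HClO4] = 0.001209 / 0.01130 = 0.1070 M.
Dilution factor = 200.0/9.170 = 21.81, so [stock] = 0.1070 x 21.81 = 2.33 M.

2.33 M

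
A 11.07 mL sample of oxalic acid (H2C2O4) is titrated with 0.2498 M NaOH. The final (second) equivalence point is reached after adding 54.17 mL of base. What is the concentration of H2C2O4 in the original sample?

n(NaOH) = 0.2498 x 0.05417 = 0.01353 mol.
At the final (second) equivalence point, 2 mol OH^- react per mol H2C2O4, so n(H2C2O4) = 0.01353 / 2 = 0.006766 mol.
[H2C2O4] = 0.006766 / 0.01107 L = 0.611 M.

0.611 M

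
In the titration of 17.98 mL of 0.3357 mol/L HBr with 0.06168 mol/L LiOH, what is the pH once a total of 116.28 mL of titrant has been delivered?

11.93

n(acid) = 0.3357 x 0.01798 = 0.006036 mol; n(LiOH) added = 0.06168 x 0.1163 = 0.007172 mol.
Base is in excess by 0.007172 - 0.006036 = 0.001136 mol in a total volume of 0.1343 L.
[OH^-] = 0.001136/0.1343 = 0.008463 M, so pOH = 2.07 and pH = 14.00 - 2.07 = 11.93.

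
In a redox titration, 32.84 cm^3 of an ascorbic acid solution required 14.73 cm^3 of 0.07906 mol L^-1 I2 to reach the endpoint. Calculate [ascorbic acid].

0.0355 M

n(I2) = 0.07906 x 0.01473 = 0.001165 mol.
From the balanced equation, 1 mol I2 reacts with 1 mol ascorbic acid, so n(ascorbic acid) = 0.001165 x 1/1 = 0.001165 mol.
[ascorbic acid] = 0.001165 / 0.03284 L = 0.0355 M.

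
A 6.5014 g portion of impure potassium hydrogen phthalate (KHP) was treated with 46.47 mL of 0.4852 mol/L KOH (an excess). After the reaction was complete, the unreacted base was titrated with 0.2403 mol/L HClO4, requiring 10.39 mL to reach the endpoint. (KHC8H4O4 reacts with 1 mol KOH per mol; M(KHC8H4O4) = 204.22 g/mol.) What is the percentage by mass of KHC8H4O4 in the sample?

63.0%

Total n(KOH) added = 0.4852 x 0.04647 = 0.02255 mol.
n(HClO4) used = 0.2403 x 0.01039 = 0.002497 mol, which equals the excess n(KOH).
So n(KOH) consumed by the sample = 0.02255 - 0.002497 = 0.02005 mol.
n(KHC8H4O4) = 0.02005 / 1 = 0.02005 mol.
mass KHC8H4O4 = 0.02005 x 204.22 = 4.095 g, so %KHC8H4O4 = 4.095/6.5014 x 100 = 63.0%.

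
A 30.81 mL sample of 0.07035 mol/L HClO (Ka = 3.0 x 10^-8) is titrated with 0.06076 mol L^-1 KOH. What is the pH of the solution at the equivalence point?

n(HClO) = 0.07035 x 0.03081 = 0.002167 mol; V(KOH) at equivalence = 0.002167/0.06076 = 0.03567 L.
At equivalence all the acid is converted to ClO-; total volume = 0.03081 + 0.03567 = 0.06648 L, so [ClO-] = 0.002167/0.06648 = 0.03260 M.
Kb = Kw/Ka = 1.0e-14 / 3.0 x 10^-8 = 3.33e-7.
[OH^-] = sqrt(Kb x [ClO-]) = sqrt(3.33e-7 x 0.03260) = 0.000104 M.
pOH = 3.98, so pH = 14.00 - 3.98 = 10.02.

10.02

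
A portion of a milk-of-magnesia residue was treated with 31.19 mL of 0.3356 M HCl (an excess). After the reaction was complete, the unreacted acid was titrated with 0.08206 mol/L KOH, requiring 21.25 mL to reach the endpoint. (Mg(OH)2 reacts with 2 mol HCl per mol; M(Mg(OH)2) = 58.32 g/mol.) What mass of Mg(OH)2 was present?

0.254 g

Total n(HCl) added = 0.3356 x 0.03119 = 0.01047 mol.
n(KOH) used = 0.08206 x 0.02125 = 0.001744 mol, which equals the excess n(HCl).
So n(HCl) consumed by the sample = 0.01047 - 0.001744 = 0.008724 mol.
n(Mg(OH)2) = 0.008724 / 2 = 0.004362 mol.
mass = 0.004362 mol x 58.32 g/mol = 0.254 g.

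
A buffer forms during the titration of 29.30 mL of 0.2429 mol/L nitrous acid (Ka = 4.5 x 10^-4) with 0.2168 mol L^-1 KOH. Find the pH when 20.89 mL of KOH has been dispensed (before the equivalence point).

Initial n(HNO2) = 0.2429 x 0.02930 = 0.007117 mol.
n(KOH) added = 0.2168 x 0.02089 = 0.004529 mol, converting that many moles of HNO2 to NO2-.
Remaining n(HNO2) = 0.002588 mol; n(NO2-) = 0.004529 mol.
By Henderson-Hasselbalch, pH = pKa + log([A^-]/[HA]) = 3.35 + log(0.004529/0.002588) = 3.35 + (+0.24) = 3.59.

3.59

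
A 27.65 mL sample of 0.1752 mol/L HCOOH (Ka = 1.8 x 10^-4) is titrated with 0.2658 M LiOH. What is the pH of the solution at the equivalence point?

8.38

n(HCOOH) = 0.1752 x 0.02765 = 0.004844 mol; V(LiOH) at equivalence = 0.004844/0.2658 = 0.01823 L.
At equivalence all the acid is converted to HCOO-; total volume = 0.02765 + 0.01823 = 0.04588 L, so [HCOO-] = 0.004844/0.04588 = 0.1056 M.
Kb = Kw/Ka = 1.0e-14 / 1.8 x 10^-4 = 5.56e-11.
[OH^-] = sqrt(Kb x [HCOO-]) = sqrt(5.56e-11 x 0.1056) = 2.42e-6 M.
pOH = 5.62, so pH = 14.00 - 5.62 = 8.38.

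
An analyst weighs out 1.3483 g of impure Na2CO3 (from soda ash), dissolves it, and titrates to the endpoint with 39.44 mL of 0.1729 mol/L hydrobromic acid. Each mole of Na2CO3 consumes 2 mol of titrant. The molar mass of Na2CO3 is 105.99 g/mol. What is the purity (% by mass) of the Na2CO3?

26.8%

n(HBr) = 0.1729 x 0.03944 = 0.006819 mol.
n(Na2CO3) = 0.006819 / 2 = 0.003410 mol.
mass of Na2CO3 = 0.003410 x 105.99 = 0.3614 g.
% purity = 0.3614 / 1.3483 x 100 = 26.8%.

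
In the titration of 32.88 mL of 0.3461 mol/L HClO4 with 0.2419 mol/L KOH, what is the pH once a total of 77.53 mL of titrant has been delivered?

n(acid) = 0.3461 x 0.03288 = 0.01138 mol; n(KOH) added = 0.2419 x 0.07753 = 0.01875 mol.
Base is in excess by 0.01875 - 0.01138 = 0.007375 mol in a total volume of 0.1104 L.
[OH^-] = 0.007375/0.1104 = 0.06679 M, so pOH = 1.18 and pH = 14.00 - 1.18 = 12.82.

12.82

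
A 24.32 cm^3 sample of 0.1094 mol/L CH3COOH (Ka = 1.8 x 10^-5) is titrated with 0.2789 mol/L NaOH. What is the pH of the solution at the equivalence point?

8.82

n(CH3COOH) = 0.1094 x 0.02432 = 0.002661 mol; V(NaOH) at equivalence = 0.002661/0.2789 = 0.009540 L.
At equivalence all the acid is converted to CH3COO-; total volume = 0.02432 + 0.009540 = 0.03386 L, so [CH3COO-] = 0.002661/0.03386 = 0.07858 M.
Kb = Kw/Ka = 1.0e-14 / 1.8 x 10^-5 = 5.56e-10.
[OH^-] = sqrt(Kb x [CH3COO-]) = sqrt(5.56e-10 x 0.07858) = 6.61e-6 M.
pOH = 5.18, so pH = 14.00 - 5.18 = 8.82.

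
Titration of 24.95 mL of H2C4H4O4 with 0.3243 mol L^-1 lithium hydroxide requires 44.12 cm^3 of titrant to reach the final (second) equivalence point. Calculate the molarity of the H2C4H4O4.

0.287 M

n(LiOH) = 0.3243 x 0.04412 = 0.01431 mol.
At the final (second) equivalence point, 2 mol OH^- react per mol H2C4H4O4, so n(H2C4H4O4) = 0.01431 / 2 = 0.007154 mol.
[H2C4H4O4] = 0.007154 / 0.02495 L = 0.287 M.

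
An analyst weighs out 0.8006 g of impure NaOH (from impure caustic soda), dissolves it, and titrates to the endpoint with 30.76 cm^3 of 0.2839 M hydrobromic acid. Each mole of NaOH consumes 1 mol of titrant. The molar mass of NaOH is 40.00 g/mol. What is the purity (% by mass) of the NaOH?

43.6%

n(HBr) = 0.2839 x 0.03076 = 0.008733 mol.
n(NaOH) = 0.008733 / 1 = 0.008733 mol.
mass of NaOH = 0.008733 x 40.00 = 0.3493 g.
% purity = 0.3493 / 0.8006 x 100 = 43.6%.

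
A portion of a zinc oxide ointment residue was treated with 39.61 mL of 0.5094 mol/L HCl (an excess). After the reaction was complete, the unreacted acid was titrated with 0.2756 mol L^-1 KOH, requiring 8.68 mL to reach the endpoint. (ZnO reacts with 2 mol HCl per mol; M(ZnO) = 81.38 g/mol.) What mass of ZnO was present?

Total n(HCl) added = 0.5094 x 0.03961 = 0.02018 mol.
n(KOH) used = 0.2756 x 0.008680 = 0.002392 mol, which equals the excess n(HCl).
So n(HCl) consumed by the sample = 0.02018 - 0.002392 = 0.01779 mol.
n(ZnO) = 0.01779 / 2 = 0.008893 mol.
mass = 0.008893 mol x 81.38 g/mol = 0.724 g.

0.724 g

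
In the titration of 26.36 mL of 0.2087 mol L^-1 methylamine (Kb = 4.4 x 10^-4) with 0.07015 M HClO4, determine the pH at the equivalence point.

5.96

n(CH3NH2) = 0.2087 x 0.02636 = 0.005501 mol; V(HClO4) at equivalence = 0.005501/0.07015 = 0.07842 L.
At equivalence the base is fully converted to CH3NH3+; total volume = 0.1048 L, so [CH3NH3+] = 0.005501/0.1048 = 0.05250 M.
Ka(CH3NH3+) = Kw/Kb = 1.0e-14 / 4.4 x 10^-4 = 2.27e-11.
[H^+] = sqrt(Ka x [CH3NH3+]) = sqrt(2.27e-11 x 0.05250) = 1.09e-6 M.
pH = -log(1.09e-6) = 5.96.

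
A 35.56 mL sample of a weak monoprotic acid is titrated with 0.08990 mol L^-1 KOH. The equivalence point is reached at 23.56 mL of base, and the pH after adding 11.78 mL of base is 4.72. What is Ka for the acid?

1.9 x 10^-5

11.78 mL is half of the equivalence volume, so this is the half-equivalence point where [HA] = [A^-].
At half-equivalence pH = pKa, so pKa = 4.72.
Ka = 10^(-4.72) = 1.9 x 10^-5.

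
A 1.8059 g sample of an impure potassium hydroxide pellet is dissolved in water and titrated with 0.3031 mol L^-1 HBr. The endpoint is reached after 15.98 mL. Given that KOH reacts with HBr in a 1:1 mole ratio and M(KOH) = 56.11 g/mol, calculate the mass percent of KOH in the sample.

n(HBr) = 0.3031 x 0.01598 = 0.004844 mol.
n(KOH) = 0.004844 / 1 = 0.004844 mol.
mass of KOH = 0.004844 x 56.11 = 0.2718 g.
% purity = 0.2718 / 1.8059 x 100 = 15.0%.

15.0%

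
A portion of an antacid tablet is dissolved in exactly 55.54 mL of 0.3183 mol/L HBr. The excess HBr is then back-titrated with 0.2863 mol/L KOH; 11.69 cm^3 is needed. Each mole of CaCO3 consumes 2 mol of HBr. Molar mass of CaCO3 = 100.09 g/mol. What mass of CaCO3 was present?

0.717 g

Total n(HBr) added = 0.3183 x 0.05554 = 0.01768 mol.
n(KOH) used = 0.2863 x 0.01169 = 0.003347 mol, which equals the excess n(HBr).
So n(HBr) consumed by the sample = 0.01768 - 0.003347 = 0.01433 mol.
n(CaCO3) = 0.01433 / 2 = 0.007166 mol.
mass = 0.007166 mol x 100.09 g/mol = 0.717 g.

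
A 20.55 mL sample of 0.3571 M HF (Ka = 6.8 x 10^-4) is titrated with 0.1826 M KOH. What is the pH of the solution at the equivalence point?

8.12

n(HF) = 0.3571 x 0.02055 = 0.007338 mol; V(KOH) at equivalence = 0.007338/0.1826 = 0.04019 L.
At equivalence all the acid is converted to F-; total volume = 0.02055 + 0.04019 = 0.06074 L, so [F-] = 0.007338/0.06074 = 0.1208 M.
Kb = Kw/Ka = 1.0e-14 / 6.8 x 10^-4 = 1.47e-11.
[OH^-] = sqrt(Kb x [F-]) = sqrt(1.47e-11 x 0.1208) = 1.33e-6 M.
pOH = 5.88, so pH = 14.00 - 5.88 = 8.12.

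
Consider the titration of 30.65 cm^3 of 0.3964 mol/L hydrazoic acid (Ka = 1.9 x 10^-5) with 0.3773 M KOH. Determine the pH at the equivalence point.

9.00

n(HN3) = 0.3964 x 0.03065 = 0.01215 mol; V(KOH) at equivalence = 0.01215/0.3773 = 0.03220 L.
At equivalence all the acid is converted to N3-; total volume = 0.03065 + 0.03220 = 0.06285 L, so [N3-] = 0.01215/0.06285 = 0.1933 M.
Kb = Kw/Ka = 1.0e-14 / 1.9 x 10^-5 = 5.26e-10.
[OH^-] = sqrt(Kb x [N3-]) = sqrt(5.26e-10 x 0.1933) = 1.01e-5 M.
pOH = 5.00, so pH = 14.00 - 5.00 = 9.00.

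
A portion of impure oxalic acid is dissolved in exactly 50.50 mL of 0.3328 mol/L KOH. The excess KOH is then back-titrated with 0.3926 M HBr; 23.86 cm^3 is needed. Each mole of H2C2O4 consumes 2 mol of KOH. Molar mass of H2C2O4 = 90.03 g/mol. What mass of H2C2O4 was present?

0.335 g

Total n(KOH) added = 0.3328 x 0.05050 = 0.01681 mol.
n(HBr) used = 0.3926 x 0.02386 = 0.009367 mol, which equals the excess n(KOH).
So n(KOH) consumed by the sample = 0.01681 - 0.009367 = 0.007439 mol.
n(H2C2O4) = 0.007439 / 2 = 0.003719 mol.
mass = 0.003719 mol x 90.03 g/mol = 0.335 g.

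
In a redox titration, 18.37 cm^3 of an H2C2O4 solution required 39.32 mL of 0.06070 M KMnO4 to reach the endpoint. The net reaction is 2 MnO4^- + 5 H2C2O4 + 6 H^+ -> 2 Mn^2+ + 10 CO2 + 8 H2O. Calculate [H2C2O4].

n(KMnO4) = 0.06070 x 0.03932 = 0.002387 mol.
From the balanced equation, 2 mol KMnO4 reacts with 5 mol H2C2O4, so n(H2C2O4) = 0.002387 x 5/2 = 0.005967 mol.
[H2C2O4] = 0.005967 / 0.01837 L = 0.325 M.

0.325 M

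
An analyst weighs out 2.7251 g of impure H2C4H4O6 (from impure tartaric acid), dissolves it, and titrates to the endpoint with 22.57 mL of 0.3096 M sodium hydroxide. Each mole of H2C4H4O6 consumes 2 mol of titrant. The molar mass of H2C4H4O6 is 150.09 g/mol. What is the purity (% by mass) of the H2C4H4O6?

n(NaOH) = 0.3096 x 0.02257 = 0.006988 mol.
n(H2C4H4O6) = 0.006988 / 2 = 0.003494 mol.
mass of H2C4H4O6 = 0.003494 x 150.09 = 0.5244 g.
% purity = 0.5244 / 2.7251 x 100 = 19.2%.

19.2%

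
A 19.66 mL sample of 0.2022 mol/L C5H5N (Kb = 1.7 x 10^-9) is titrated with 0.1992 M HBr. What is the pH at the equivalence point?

n(C5H5N) = 0.2022 x 0.01966 = 0.003975 mol; V(HBr) at equivalence = 0.003975/0.1992 = 0.01996 L.
At equivalence the base is fully converted to C5H5NH+; total volume = 0.03962 L, so [C5H5NH+] = 0.003975/0.03962 = 0.1003 M.
Ka(C5H5NH+) = Kw/Kb = 1.0e-14 / 1.7 x 10^-9 = 5.88e-6.
[H^+] = sqrt(Ka x [C5H5NH+]) = sqrt(5.88e-6 x 0.1003) = 0.000768 M.
pH = -log(0.000768) = 3.11.

3.11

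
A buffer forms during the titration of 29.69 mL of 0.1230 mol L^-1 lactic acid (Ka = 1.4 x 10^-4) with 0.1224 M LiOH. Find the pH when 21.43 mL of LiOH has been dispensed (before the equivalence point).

Initial n(HC3H5O3) = 0.1230 x 0.02969 = 0.003652 mol.
n(LiOH) added = 0.1224 x 0.02143 = 0.002623 mol, converting that many moles of HC3H5O3 to C3H5O3-.
Remaining n(HC3H5O3) = 0.001029 mol; n(C3H5O3-) = 0.002623 mol.
By Henderson-Hasselbalch, pH = pKa + log([A^-]/[HA]) = 3.85 + log(0.002623/0.001029) = 3.85 + (+0.41) = 4.26.

4.26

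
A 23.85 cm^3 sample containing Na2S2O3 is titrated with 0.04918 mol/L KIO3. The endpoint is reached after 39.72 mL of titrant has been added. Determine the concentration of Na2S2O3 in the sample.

0.491 M

n(KIO3) = 0.04918 x 0.03972 = 0.001953 mol.
From the balanced equation, 1 mol KIO3 reacts with 6 mol Na2S2O3, so n(Na2S2O3) = 0.001953 x 6/1 = 0.01172 mol.
[Na2S2O3] = 0.01172 / 0.02385 L = 0.491 M.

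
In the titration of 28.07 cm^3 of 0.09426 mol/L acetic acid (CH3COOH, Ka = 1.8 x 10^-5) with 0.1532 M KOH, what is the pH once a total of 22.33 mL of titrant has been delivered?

12.19

n(acid) = 0.09426 x 0.02807 = 0.002646 mol; n(KOH) added = 0.1532 x 0.02233 = 0.003421 mol.
Base is in excess by 0.003421 - 0.002646 = 0.0007751 mol in a total volume of 0.05040 L.
[OH^-] = 0.0007751/0.05040 = 0.01538 M, so pOH = 1.81 and pH = 14.00 - 1.81 = 12.19.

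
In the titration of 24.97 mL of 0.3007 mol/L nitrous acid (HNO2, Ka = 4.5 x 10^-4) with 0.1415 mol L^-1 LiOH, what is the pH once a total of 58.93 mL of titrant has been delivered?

12.00

n(acid) = 0.3007 x 0.02497 = 0.007508 mol; n(LiOH) added = 0.1415 x 0.05893 = 0.008339 mol.
Base is in excess by 0.008339 - 0.007508 = 0.0008301 mol in a total volume of 0.08390 L.
[OH^-] = 0.0008301/0.08390 = 0.009894 M, so pOH = 2.00 and pH = 14.00 - 2.00 = 12.00.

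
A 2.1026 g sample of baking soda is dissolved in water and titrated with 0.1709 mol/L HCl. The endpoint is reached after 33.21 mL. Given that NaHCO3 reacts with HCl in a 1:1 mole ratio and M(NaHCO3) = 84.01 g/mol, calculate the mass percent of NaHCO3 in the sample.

n(HCl) = 0.1709 x 0.03321 = 0.005676 mol.
n(NaHCO3) = 0.005676 / 1 = 0.005676 mol.
mass of NaHCO3 = 0.005676 x 84.01 = 0.4768 g.
% purity = 0.4768 / 2.1026 x 100 = 22.7%.

22.7%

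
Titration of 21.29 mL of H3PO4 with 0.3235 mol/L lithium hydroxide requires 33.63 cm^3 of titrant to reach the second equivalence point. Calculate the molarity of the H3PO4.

0.256 M

n(LiOH) = 0.3235 x 0.03363 = 0.01088 mol.
At the second equivalence point, 2 mol OH^- react per mol H3PO4, so n(H3PO4) = 0.01088 / 2 = 0.005440 mol.
[H3PO4] = 0.005440 / 0.02129 L = 0.256 M.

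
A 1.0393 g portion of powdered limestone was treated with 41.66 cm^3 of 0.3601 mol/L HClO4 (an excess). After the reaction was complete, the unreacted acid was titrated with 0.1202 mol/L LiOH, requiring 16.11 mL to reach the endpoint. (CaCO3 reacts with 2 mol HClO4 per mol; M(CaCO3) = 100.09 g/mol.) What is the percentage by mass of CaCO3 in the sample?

62.9%

Total n(HClO4) added = 0.3601 x 0.04166 = 0.01500 mol.
n(LiOH) used = 0.1202 x 0.01611 = 0.001936 mol, which equals the excess n(HClO4).
So n(HClO4) consumed by the sample = 0.01500 - 0.001936 = 0.01307 mol.
n(CaCO3) = 0.01307 / 2 = 0.006533 mol.
mass CaCO3 = 0.006533 x 100.09 = 0.6539 g, so %CaCO3 = 0.6539/1.0393 x 100 = 62.9%.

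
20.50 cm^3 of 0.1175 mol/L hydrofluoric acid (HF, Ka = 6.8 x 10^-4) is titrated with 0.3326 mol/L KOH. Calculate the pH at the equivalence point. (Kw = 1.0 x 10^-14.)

n(HF) = 0.1175 x 0.02050 = 0.002409 mol; V(KOH) at equivalence = 0.002409/0.3326 = 0.007242 L.
At equivalence all the acid is converted to F-; total volume = 0.02050 + 0.007242 = 0.02774 L, so [F-] = 0.002409/0.02774 = 0.08683 M.
Kb = Kw/Ka = 1.0e-14 / 6.8 x 10^-4 = 1.47e-11.
[OH^-] = sqrt(Kb x [F-]) = sqrt(1.47e-11 x 0.08683) = 1.13e-6 M.
pOH = 5.95, so pH = 14.00 - 5.95 = 8.05.

8.05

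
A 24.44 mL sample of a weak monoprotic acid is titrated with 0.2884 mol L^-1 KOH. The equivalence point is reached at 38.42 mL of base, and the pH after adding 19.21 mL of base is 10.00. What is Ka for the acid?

1.0 x 10^-10

19.21 mL is half of the equivalence volume, so this is the half-equivalence point where [HA] = [A^-].
At half-equivalence pH = pKa, so pKa = 10.00.
Ka = 10^(-10.00) = 1.0 x 10^-10.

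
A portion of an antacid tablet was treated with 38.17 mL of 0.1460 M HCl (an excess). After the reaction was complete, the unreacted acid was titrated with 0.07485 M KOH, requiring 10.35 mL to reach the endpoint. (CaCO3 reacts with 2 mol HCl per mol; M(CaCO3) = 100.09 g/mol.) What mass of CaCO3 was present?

0.240 g

Total n(HCl) added = 0.1460 x 0.03817 = 0.005573 mol.
n(KOH) used = 0.07485 x 0.01035 = 0.0007747 mol, which equals the excess n(HCl).
So n(HCl) consumed by the sample = 0.005573 - 0.0007747 = 0.004798 mol.
n(CaCO3) = 0.004798 / 2 = 0.002399 mol.
mass = 0.002399 mol x 100.09 g/mol = 0.240 g.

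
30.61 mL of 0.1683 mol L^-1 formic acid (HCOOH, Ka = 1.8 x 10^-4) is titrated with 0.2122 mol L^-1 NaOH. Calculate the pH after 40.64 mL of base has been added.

n(acid) = 0.1683 x 0.03061 = 0.005152 mol; n(NaOH) added = 0.2122 x 0.04064 = 0.008624 mol.
Base is in excess by 0.008624 - 0.005152 = 0.003472 mol in a total volume of 0.07125 L.
[OH^-] = 0.003472/0.07125 = 0.04873 M, so pOH = 1.31 and pH = 14.00 - 1.31 = 12.69.

12.69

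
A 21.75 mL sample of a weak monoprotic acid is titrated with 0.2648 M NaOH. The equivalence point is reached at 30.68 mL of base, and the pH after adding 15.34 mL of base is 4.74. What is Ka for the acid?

1.8 x 10^-5

15.34 mL is half of the equivalence volume, so this is the half-equivalence point where [HA] = [A^-].
At half-equivalence pH = pKa, so pKa = 4.74.
Ka = 10^(-4.74) = 1.8 x 10^-5.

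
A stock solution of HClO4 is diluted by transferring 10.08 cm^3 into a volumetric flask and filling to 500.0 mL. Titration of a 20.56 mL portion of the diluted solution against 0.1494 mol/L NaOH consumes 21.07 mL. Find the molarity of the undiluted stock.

7.59 M

n(NaOH) = 0.1494 x 0.02107 = 0.003148 mol.
n(HClO4) in the aliquot = 0.003148 mol.
[diluted HClO4] = 0.003148 / 0.02056 = 0.1531 M.
Dilution factor = 500.0/10.08 = 49.60, so [stock] = 0.1531 x 49.60 = 7.59 M.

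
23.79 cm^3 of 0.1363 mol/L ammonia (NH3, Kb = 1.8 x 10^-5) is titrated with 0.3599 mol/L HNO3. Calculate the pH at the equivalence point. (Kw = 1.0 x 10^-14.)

5.13

n(NH3) = 0.1363 x 0.02379 = 0.003243 mol; V(HNO3) at equivalence = 0.003243/0.3599 = 0.009010 L.
At equivalence the base is fully converted to NH4+; total volume = 0.03280 L, so [NH4+] = 0.003243/0.03280 = 0.09886 M.
Ka(NH4+) = Kw/Kb = 1.0e-14 / 1.8 x 10^-5 = 5.56e-10.
[H^+] = sqrt(Ka x [NH4+]) = sqrt(5.56e-10 x 0.09886) = 7.41e-6 M.
pH = -log(7.41e-6) = 5.13.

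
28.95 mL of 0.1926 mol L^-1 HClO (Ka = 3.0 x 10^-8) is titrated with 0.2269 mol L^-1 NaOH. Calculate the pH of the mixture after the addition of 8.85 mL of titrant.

7.27

Initial n(HClO) = 0.1926 x 0.02895 = 0.005576 mol.
n(NaOH) added = 0.2269 x 0.008850 = 0.002008 mol, converting that many moles of HClO to ClO-.
Remaining n(HClO) = 0.003568 mol; n(ClO-) = 0.002008 mol.
By Henderson-Hasselbalch, pH = pKa + log([A^-]/[HA]) = 7.52 + log(0.002008/0.003568) = 7.52 + (-0.25) = 7.27.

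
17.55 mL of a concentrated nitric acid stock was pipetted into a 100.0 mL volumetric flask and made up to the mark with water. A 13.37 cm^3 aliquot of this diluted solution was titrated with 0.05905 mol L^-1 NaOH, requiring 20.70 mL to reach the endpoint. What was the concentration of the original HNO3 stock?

0.521 M

n(NaOH) = 0.05905 x 0.02070 = 0.001222 mol.
n(HNO3) in the aliquot = 0.001222 mol.
[diluted HNO3] = 0.001222 / 0.01337 = 0.09142 M.
Dilution factor = 100.0/17.55 = 5.698, so [stock] = 0.09142 x 5.698 = 0.521 M.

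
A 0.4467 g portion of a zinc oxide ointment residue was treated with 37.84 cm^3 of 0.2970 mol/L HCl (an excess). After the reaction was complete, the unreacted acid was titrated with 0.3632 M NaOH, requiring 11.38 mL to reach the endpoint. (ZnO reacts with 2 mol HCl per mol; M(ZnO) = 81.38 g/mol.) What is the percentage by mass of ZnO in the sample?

Total n(HCl) added = 0.2970 x 0.03784 = 0.01124 mol.
n(NaOH) used = 0.3632 x 0.01138 = 0.004133 mol, which equals the excess n(HCl).
So n(HCl) consumed by the sample = 0.01124 - 0.004133 = 0.007105 mol.
n(ZnO) = 0.007105 / 2 = 0.003553 mol.
mass ZnO = 0.003553 x 81.38 = 0.2891 g, so %ZnO = 0.2891/0.4467 x 100 = 64.7%.

64.7%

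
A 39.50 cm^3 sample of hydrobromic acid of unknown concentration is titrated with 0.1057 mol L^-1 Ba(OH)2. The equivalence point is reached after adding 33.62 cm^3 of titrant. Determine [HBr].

0.180 M

n(Ba(OH)2) delivered = 0.1057 x 0.03362 = 0.003554 mol.
The reaction is 2 HBr + 1 Ba(OH)2, so n(HBr) = 0.003554 x 2/1 = 0.007107 mol.
[HBr] = 0.007107 mol / 0.03950 L = 0.180 M.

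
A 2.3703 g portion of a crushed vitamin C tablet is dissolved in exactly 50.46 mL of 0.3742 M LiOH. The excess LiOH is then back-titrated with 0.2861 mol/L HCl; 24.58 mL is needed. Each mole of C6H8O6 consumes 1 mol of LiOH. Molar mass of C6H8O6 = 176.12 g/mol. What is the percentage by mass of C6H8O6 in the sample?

88.0%

Total n(LiOH) added = 0.3742 x 0.05046 = 0.01888 mol.
n(HCl) used = 0.2861 x 0.02458 = 0.007032 mol, which equals the excess n(LiOH).
So n(LiOH) consumed by the sample = 0.01888 - 0.007032 = 0.01185 mol.
n(C6H8O6) = 0.01185 / 1 = 0.01185 mol.
mass C6H8O6 = 0.01185 x 176.12 = 2.087 g, so %C6H8O6 = 2.087/2.3703 x 100 = 88.0%.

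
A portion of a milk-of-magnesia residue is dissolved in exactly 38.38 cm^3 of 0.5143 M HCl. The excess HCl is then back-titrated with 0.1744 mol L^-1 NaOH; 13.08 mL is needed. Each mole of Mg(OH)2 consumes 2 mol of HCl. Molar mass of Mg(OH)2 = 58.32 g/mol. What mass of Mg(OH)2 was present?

0.509 g

Total n(HCl) added = 0.5143 x 0.03838 = 0.01974 mol.
n(NaOH) used = 0.1744 x 0.01308 = 0.002281 mol, which equals the excess n(HCl).
So n(HCl) consumed by the sample = 0.01974 - 0.002281 = 0.01746 mol.
n(Mg(OH)2) = 0.01746 / 2 = 0.008729 mol.
mass = 0.008729 mol x 58.32 g/mol = 0.509 g.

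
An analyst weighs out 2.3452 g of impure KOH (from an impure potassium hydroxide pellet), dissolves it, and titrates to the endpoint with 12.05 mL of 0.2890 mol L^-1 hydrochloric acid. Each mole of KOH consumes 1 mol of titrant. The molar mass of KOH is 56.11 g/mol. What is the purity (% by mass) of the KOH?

n(HCl) = 0.2890 x 0.01205 = 0.003482 mol.
n(KOH) = 0.003482 / 1 = 0.003482 mol.
mass of KOH = 0.003482 x 56.11 = 0.1954 g.
% purity = 0.1954 / 2.3452 x 100 = 8.33%.

8.33%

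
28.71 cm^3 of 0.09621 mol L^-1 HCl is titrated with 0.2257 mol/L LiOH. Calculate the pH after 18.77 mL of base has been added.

n(acid) = 0.09621 x 0.02871 = 0.002762 mol; n(LiOH) added = 0.2257 x 0.01877 = 0.004236 mol.
Base is in excess by 0.004236 - 0.002762 = 0.001474 mol in a total volume of 0.04748 L.
[OH^-] = 0.001474/0.04748 = 0.03105 M, so pOH = 1.51 and pH = 14.00 - 1.51 = 12.49.

12.49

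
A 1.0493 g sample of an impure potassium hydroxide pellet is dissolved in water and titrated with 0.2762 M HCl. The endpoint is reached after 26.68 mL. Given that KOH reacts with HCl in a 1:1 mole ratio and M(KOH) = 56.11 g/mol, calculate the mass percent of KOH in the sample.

n(HCl) = 0.2762 x 0.02668 = 0.007369 mol.
n(KOH) = 0.007369 / 1 = 0.007369 mol.
mass of KOH = 0.007369 x 56.11 = 0.4135 g.
% purity = 0.4135 / 1.0493 x 100 = 39.4%.

39.4%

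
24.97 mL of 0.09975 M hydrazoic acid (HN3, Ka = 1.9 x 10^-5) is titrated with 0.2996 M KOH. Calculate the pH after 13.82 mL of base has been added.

12.63

n(acid) = 0.09975 x 0.02497 = 0.002491 mol; n(KOH) added = 0.2996 x 0.01382 = 0.004140 mol.
Base is in excess by 0.004140 - 0.002491 = 0.001650 mol in a total volume of 0.03879 L.
[OH^-] = 0.001650/0.03879 = 0.04253 M, so pOH = 1.37 and pH = 14.00 - 1.37 = 12.63.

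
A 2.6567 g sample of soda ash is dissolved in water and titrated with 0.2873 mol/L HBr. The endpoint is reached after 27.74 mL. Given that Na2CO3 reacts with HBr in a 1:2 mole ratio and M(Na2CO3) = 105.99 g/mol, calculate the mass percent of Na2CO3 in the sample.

n(HBr) = 0.2873 x 0.02774 = 0.007970 mol.
n(Na2CO3) = 0.007970 / 2 = 0.003985 mol.
mass of Na2CO3 = 0.003985 x 105.99 = 0.4224 g.
% purity = 0.4224 / 2.6567 x 100 = 15.9%.

15.9%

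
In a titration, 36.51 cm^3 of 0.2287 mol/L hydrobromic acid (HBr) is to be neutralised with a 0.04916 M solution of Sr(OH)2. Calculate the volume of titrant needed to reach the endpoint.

n(HBr) = 0.2287 mol/L x 0.03651 L = 0.008350 mol.
The neutralisation is 2 HBr : 1 Sr(OH)2, so n(Sr(OH)2) = 0.008350 x 1/2 = 0.004175 mol.
V(Sr(OH)2) = 0.004175 / 0.04916 = 0.08493 L = 84.9 mL.

84.9 mL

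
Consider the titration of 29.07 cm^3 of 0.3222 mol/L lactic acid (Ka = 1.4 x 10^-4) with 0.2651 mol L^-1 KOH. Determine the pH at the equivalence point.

8.51

n(HC3H5O3) = 0.3222 x 0.02907 = 0.009366 mol; V(KOH) at equivalence = 0.009366/0.2651 = 0.03533 L.
At equivalence all the acid is converted to C3H5O3-; total volume = 0.02907 + 0.03533 = 0.06440 L, so [C3H5O3-] = 0.009366/0.06440 = 0.1454 M.
Kb = Kw/Ka = 1.0e-14 / 1.4 x 10^-4 = 7.14e-11.
[OH^-] = sqrt(Kb x [C3H5O3-]) = sqrt(7.14e-11 x 0.1454) = 3.22e-6 M.
pOH = 5.49, so pH = 14.00 - 5.49 = 8.51.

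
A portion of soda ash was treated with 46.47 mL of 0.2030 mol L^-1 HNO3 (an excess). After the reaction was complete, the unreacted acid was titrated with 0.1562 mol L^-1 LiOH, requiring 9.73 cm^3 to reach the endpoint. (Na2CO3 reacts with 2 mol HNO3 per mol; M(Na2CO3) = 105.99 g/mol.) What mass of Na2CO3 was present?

0.419 g

Total n(HNO3) added = 0.2030 x 0.04647 = 0.009433 mol.
n(LiOH) used = 0.1562 x 0.009730 = 0.001520 mol, which equals the excess n(HNO3).
So n(HNO3) consumed by the sample = 0.009433 - 0.001520 = 0.007914 mol.
n(Na2CO3) = 0.007914 / 2 = 0.003957 mol.
mass = 0.003957 mol x 105.99 g/mol = 0.419 g.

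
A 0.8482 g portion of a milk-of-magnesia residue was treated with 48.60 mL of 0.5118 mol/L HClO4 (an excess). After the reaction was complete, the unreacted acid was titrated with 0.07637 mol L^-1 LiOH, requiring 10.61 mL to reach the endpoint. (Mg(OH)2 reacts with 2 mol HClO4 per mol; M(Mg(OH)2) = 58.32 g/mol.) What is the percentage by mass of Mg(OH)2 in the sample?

Total n(HClO4) added = 0.5118 x 0.04860 = 0.02487 mol.
n(LiOH) used = 0.07637 x 0.01061 = 0.0008103 mol, which equals the excess n(HClO4).
So n(HClO4) consumed by the sample = 0.02487 - 0.0008103 = 0.02406 mol.
n(Mg(OH)2) = 0.02406 / 2 = 0.01203 mol.
mass Mg(OH)2 = 0.01203 x 58.32 = 0.7017 g, so %Mg(OH)2 = 0.7017/0.8482 x 100 = 82.7%.

82.7%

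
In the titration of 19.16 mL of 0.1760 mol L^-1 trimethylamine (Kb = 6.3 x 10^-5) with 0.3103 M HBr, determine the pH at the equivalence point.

5.37

n((CH3)3N) = 0.1760 x 0.01916 = 0.003372 mol; V(HBr) at equivalence = 0.003372/0.3103 = 0.01087 L.
At equivalence the base is fully converted to (CH3)3NH+; total volume = 0.03003 L, so [(CH3)3NH+] = 0.003372/0.03003 = 0.1123 M.
Ka((CH3)3NH+) = Kw/Kb = 1.0e-14 / 6.3 x 10^-5 = 1.59e-10.
[H^+] = sqrt(Ka x [(CH3)3NH+]) = sqrt(1.59e-10 x 0.1123) = 4.22e-6 M.
pH = -log(4.22e-6) = 5.37.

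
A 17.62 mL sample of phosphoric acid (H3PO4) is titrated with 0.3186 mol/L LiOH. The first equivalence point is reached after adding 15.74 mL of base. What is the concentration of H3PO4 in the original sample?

n(LiOH) = 0.3186 x 0.01574 = 0.005015 mol.
At the first equivalence point, 1 mol OH^- react per mol H3PO4, so n(H3PO4) = 0.005015 / 1 = 0.005015 mol.
[H3PO4] = 0.005015 / 0.01762 L = 0.285 M.

0.285 M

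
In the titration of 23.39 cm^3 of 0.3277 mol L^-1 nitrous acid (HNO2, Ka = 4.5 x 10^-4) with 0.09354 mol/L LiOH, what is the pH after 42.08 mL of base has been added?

3.37

Initial n(HNO2) = 0.3277 x 0.02339 = 0.007665 mol.
n(LiOH) added = 0.09354 x 0.04208 = 0.003936 mol, converting that many moles of HNO2 to NO2-.
Remaining n(HNO2) = 0.003729 mol; n(NO2-) = 0.003936 mol.
By Henderson-Hasselbalch, pH = pKa + log([A^-]/[HA]) = 3.35 + log(0.003936/0.003729) = 3.35 + (+0.02) = 3.37.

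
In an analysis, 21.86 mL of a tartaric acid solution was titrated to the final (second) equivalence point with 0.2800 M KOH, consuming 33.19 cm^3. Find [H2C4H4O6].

n(KOH) = 0.2800 x 0.03319 = 0.009293 mol.
At the final (second) equivalence point, 2 mol OH^- react per mol H2C4H4O6, so n(H2C4H4O6) = 0.009293 / 2 = 0.004647 mol.
[H2C4H4O6] = 0.004647 / 0.02186 L = 0.213 M.

0.213 M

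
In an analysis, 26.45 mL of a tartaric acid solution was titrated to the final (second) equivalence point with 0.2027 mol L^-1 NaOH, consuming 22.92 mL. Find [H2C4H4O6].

n(NaOH) = 0.2027 x 0.02292 = 0.004646 mol.
At the final (second) equivalence point, 2 mol OH^- react per mol H2C4H4O6, so n(H2C4H4O6) = 0.004646 / 2 = 0.002323 mol.
[H2C4H4O6] = 0.002323 / 0.02645 L = 0.0878 M.

0.0878 M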